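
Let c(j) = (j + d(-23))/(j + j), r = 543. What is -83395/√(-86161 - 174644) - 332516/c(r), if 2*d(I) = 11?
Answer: -722224752/1097 + 16679*I*√260805/52161 ≈ -6.5836e+5 + 163.3*I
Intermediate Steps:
d(I) = 11/2 (d(I) = (½)*11 = 11/2)
c(j) = (11/2 + j)/(2*j) (c(j) = (j + 11/2)/(j + j) = (11/2 + j)/((2*j)) = (11/2 + j)*(1/(2*j)) = (11/2 + j)/(2*j))
-83395/√(-86161 - 174644) - 332516/c(r) = -83395/√(-86161 - 174644) - 332516*2172/(11 + 2*543) = -83395*(-I*√260805/260805) - 332516*2172/(11 + 1086) = -83395*(-I*√260805/260805) - 332516/((¼)*(1/543)*1097) = -(-16679)*I*√260805/52161 - 332516/1097/2172 = 16679*I*√260805/52161 - 332516*2172/1097 = 16679*I*√260805/52161 - 722224752/1097 = -722224752/1097 + 16679*I*√260805/52161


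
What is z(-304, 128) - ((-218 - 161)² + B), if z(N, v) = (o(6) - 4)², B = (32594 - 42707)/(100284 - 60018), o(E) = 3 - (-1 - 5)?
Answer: -1927610581/13422 ≈ -1.4362e+5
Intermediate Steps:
o(E) = 9 (o(E) = 3 - 1*(-6) = 3 + 6 = 9)
B = -3371/13422 (B = -10113/40266 = -10113*1/40266 = -3371/13422 ≈ -0.25115)
z(N, v) = 25 (z(N, v) = (9 - 4)² = 5² = 25)
z(-304, 128) - ((-218 - 161)² + B) = 25 - ((-218 - 161)² - 3371/13422) = 25 - ((-379)² - 3371/13422) = 25 - (143641 - 3371/13422) = 25 - 1*1927946131/13422 = 25 - 1927946131/13422 = -1927610581/13422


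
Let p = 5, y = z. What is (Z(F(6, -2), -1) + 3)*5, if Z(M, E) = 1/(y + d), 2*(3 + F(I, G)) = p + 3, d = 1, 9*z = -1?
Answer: 165/8 ≈ 20.625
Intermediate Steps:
z = -⅑ (z = (⅑)*(-1) = -⅑ ≈ -0.11111)
y = -⅑ ≈ -0.11111
F(I, G) = 1 (F(I, G) = -3 + (5 + 3)/2 = -3 + (½)*8 = -3 + 4 = 1)
Z(M, E) = 9/8 (Z(M, E) = 1/(-⅑ + 1) = 1/(8/9) = 9/8)
(Z(F(6, -2), -1) + 3)*5 = (9/8 + 3)*5 = (33/8)*5 = 165/8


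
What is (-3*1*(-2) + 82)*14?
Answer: 1232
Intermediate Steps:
(-3*1*(-2) + 82)*14 = (-3*(-2) + 82)*14 = (6 + 82)*14 = 88*14 = 1232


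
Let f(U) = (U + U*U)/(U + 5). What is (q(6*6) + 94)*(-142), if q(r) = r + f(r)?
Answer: -946004/41 ≈ -23073.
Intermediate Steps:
f(U) = (U + U²)/(5 + U)
q(r) = r + r*(1 + r)/(5 + r)
(q(6*6) + 94)*(-142) = (2*(6*6)*(3 + 6*6)/(5 + 6*6) + 94)*(-142) = (2*36*(3 + 36)/(5 + 36) + 94)*(-142) = (2*36*39/41 + 94)*(-142) = (2*36*(1/41)*39 + 94)*(-142) = (2808/41 + 94)*(-142) = (6662/41)*(-142) = -946004/41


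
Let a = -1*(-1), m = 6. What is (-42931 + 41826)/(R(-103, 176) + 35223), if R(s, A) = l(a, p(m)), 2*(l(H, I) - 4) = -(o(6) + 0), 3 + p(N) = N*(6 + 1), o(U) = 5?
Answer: -2210/70449 ≈ -0.031370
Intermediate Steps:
a = 1
p(N) = -3 + 7*N (p(N) = -3 + N*(6 + 1) = -3 + N*7 = -3 + 7*N)
l(H, I) = 3/2 (l(H, I) = 4 + (-(5 + 0))/2 = 4 + (-1*5)/2 = 4 + (½)*(-5) = 4 - 5/2 = 3/2)
R(s, A) = 3/2
(-42931 + 41826)/(R(-103, 176) + 35223) = (-42931 + 41826)/(3/2 + 35223) = -1105/70449/2 = -1105*2/70449 = -2210/70449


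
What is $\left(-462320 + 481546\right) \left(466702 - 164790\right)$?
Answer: $5804560112$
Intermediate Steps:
$\left(-462320 + 481546\right) \left(466702 - 164790\right) = 19226 \cdot 301912 = 5804560112$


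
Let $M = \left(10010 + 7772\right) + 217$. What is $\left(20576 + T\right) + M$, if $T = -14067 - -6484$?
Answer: $30992$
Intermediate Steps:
$M = 17999$ ($M = 17782 + 217 = 17999$)
$T = -7583$ ($T = -14067 + 6484 = -7583$)
$\left(20576 + T\right) + M = \left(20576 - 7583\right) + 17999 = 12993 + 17999 = 30992$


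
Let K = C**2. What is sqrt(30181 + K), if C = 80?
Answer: sqrt(36581) ≈ 191.26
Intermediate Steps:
K = 6400 (K = 80**2 = 6400)
sqrt(30181 + K) = sqrt(30181 + 6400) = sqrt(36581)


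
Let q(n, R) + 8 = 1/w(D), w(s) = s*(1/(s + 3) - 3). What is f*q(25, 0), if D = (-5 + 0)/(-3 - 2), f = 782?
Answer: -71944/11 ≈ -6540.4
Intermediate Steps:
D = 1 (D = -5/(-5) = -5*(-1/5) = 1)
w(s) = s*(-3 + 1/(3 + s)) (w(s) = s*(1/(3 + s) - 3) = s*(-3 + 1/(3 + s)))
q(n, R) = -92/11 (q(n, R) = -8 + 1/(-1*1*(8 + 3*1)/(3 + 1)) = -8 + 1/(-1*1*(8 + 3)/4) = -8 + 1/(-1*1*1/4*11) = -8 + 1/(-11/4) = -8 - 4/11 = -92/11)
f*q(25, 0) = 782*(-92/11) = -71944/11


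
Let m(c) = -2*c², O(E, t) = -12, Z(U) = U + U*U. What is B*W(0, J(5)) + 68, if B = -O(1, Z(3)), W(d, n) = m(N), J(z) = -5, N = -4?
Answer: -316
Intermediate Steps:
Z(U) = U + U²
W(d, n) = -32 (W(d, n) = -2*(-4)² = -2*16 = -32)
B = 12 (B = -1*(-12) = 12)
B*W(0, J(5)) + 68 = 12*(-32) + 68 = -384 + 68 = -316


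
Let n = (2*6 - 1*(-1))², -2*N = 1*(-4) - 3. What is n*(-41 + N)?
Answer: -12675/2 ≈ -6337.5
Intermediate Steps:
N = 7/2 (N = -(1*(-4) - 3)/2 = -(-4 - 3)/2 = -½*(-7) = 7/2 ≈ 3.5000)
n = 169 (n = (12 + 1)² = 13² = 169)
n*(-41 + N) = 169*(-41 + 7/2) = 169*(-75/2) = -12675/2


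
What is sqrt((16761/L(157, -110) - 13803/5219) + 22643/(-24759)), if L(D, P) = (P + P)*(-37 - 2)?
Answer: I*sqrt(6092023704194525952855)/61593542010 ≈ 1.2672*I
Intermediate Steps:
L(D, P) = -78*P (L(D, P) = (2*P)*(-39) = -78*P)
sqrt((16761/L(157, -110) - 13803/5219) + 22643/(-24759)) = sqrt((16761/((-78*(-110))) - 13803/5219) + 22643/(-24759)) = sqrt((16761/8580 - 13803*1/5219) + 22643*(-1/24759)) = sqrt((16761*(1/8580) - 13803/5219) - 22643/24759) = sqrt((5587/2860 - 13803/5219) - 22643/24759) = sqrt(-10318027/14926340 - 22643/24759) = sqrt(-593441147113/369561252060) = I*sqrt(6092023704194525952855)/61593542010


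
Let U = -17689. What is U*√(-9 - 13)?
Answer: -17689*I*√22 ≈ -82969.0*I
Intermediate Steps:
U*√(-9 - 13) = -17689*√(-9 - 13) = -17689*I*√22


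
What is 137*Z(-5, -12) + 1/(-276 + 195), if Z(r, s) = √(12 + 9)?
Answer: -1/81 + 137*√21 ≈ 627.80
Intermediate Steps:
Z(r, s) = √21
137*Z(-5, -12) + 1/(-276 + 195) = 137*√21 + 1/(-276 + 195) = 137*√21 + 1/(-81) = 137*√21 - 1/81 = -1/81 + 137*√21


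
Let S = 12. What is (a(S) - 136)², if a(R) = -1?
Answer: 18769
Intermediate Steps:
(a(S) - 136)² = (-1 - 136)² = (-137)² = 18769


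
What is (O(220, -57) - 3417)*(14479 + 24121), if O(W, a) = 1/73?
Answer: -9628384000/73 ≈ -1.3190e+8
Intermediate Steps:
O(W, a) = 1/73
(O(220, -57) - 3417)*(14479 + 24121) = (1/73 - 3417)*(14479 + 24121) = -249440/73*38600 = -9628384000/73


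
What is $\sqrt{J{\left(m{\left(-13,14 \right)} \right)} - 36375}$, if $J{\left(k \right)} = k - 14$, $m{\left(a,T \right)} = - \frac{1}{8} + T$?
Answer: $\frac{i \sqrt{582002}}{4} \approx 190.72 i$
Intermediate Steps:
$m{\left(a,T \right)} = - \frac{1}{8} + T$ ($m{\left(a,T \right)} = \left(-1\right) \frac{1}{8} + T = - \frac{1}{8} + T$)
$J{\left(k \right)} = -14 + k$ ($J{\left(k \right)} = k - 14 = -14 + k$)
$\sqrt{J{\left(m{\left(-13,14 \right)} \right)} - 36375} = \sqrt{\left(-14 + \left(- \frac{1}{8} + 14\right)\right) - 36375} = \sqrt{\left(-14 + \frac{111}{8}\right) - 36375} = \sqrt{- \frac{1}{8} - 36375} = \sqrt{- \frac{291001}{8}} = \frac{i \sqrt{582002}}{4}$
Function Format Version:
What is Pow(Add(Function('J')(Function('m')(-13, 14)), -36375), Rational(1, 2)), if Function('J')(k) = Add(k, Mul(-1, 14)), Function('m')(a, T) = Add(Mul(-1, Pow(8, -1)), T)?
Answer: Mul(Rational(1, 4), I, Pow(582002, Rational(1, 2))) ≈ Mul(190.72, I)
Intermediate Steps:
Function('m')(a, T) = Add(Rational(-1, 8), T) (Function('m')(a, T) = Add(Mul(-1, Rational(1, 8)), T) = Add(Rational(-1, 8), T))
Function('J')(k) = Add(-14, k) (Function('J')(k) = Add(k, -14) = Add(-14, k))
Pow(Add(Function('J')(Function('m')(-13, 14)), -36375), Rational(1, 2)) = Pow(Add(Add(-14, Add(Rational(-1, 8), 14)), -36375), Rational(1, 2)) = Pow(Add(Add(-14, Rational(111, 8)), -36375), Rational(1, 2)) = Pow(Add(Rational(-1, 8), -36375), Rational(1, 2)) = Pow(Rational(-291001, 8), Rational(1, 2)) = Mul(Rational(1, 4), I, Pow(582002, Rational(1, 2)))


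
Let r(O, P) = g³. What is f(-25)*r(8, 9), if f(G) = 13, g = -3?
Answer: -351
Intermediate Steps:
r(O, P) = -27 (r(O, P) = (-3)³ = -27)
f(-25)*r(8, 9) = 13*(-27) = -351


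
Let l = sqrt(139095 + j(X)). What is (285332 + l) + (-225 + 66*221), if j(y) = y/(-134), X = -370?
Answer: 299693 + 5*sqrt(24976394)/67 ≈ 3.0007e+5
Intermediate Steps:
j(y) = -y/134 (j(y) = y*(-1/134) = -y/134)
l = 5*sqrt(24976394)/67 (l = sqrt(139095 - 1/134*(-370)) = sqrt(139095 + 185/67) = sqrt(9319550/67) = 5*sqrt(24976394)/67 ≈ 372.96)
(285332 + l) + (-225 + 66*221) = (285332 + 5*sqrt(24976394)/67) + (-225 + 66*221) = (285332 + 5*sqrt(24976394)/67) + (-225 + 14586) = (285332 + 5*sqrt(24976394)/67) + 14361 = 299693 + 5*sqrt(24976394)/67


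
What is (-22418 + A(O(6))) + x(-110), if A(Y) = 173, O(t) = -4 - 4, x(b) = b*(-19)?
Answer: -20155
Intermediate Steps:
x(b) = -19*b
O(t) = -8
(-22418 + A(O(6))) + x(-110) = (-22418 + 173) - 19*(-110) = -22245 + 2090 = -20155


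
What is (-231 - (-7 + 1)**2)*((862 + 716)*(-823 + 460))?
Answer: 152941338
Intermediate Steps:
(-231 - (-7 + 1)**2)*((862 + 716)*(-823 + 460)) = (-231 - 1*(-6)**2)*(1578*(-363)) = (-231 - 1*36)*(-572814) = (-231 - 36)*(-572814) = -267*(-572814) = 152941338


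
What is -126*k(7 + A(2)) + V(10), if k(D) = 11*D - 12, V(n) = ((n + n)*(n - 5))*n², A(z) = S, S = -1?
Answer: 3196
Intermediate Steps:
A(z) = -1
V(n) = 2*n³*(-5 + n) (V(n) = ((2*n)*(-5 + n))*n² = (2*n*(-5 + n))*n² = 2*n³*(-5 + n))
k(D) = -12 + 11*D
-126*k(7 + A(2)) + V(10) = -126*(-12 + 11*(7 - 1)) + 2*10³*(-5 + 10) = -126*(-12 + 11*6) + 2*1000*5 = -126*(-12 + 66) + 10000 = -126*54 + 10000 = -6804 + 10000 = 3196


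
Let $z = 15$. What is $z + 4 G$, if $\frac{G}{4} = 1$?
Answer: $31$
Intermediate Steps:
$G = 4$ ($G = 4 \cdot 1 = 4$)
$z + 4 G = 15 + 4 \cdot 4 = 15 + 16 = 31$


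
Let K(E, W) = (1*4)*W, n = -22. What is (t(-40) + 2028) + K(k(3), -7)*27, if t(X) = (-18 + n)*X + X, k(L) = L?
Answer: 2832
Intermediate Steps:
K(E, W) = 4*W
t(X) = -39*X (t(X) = (-18 - 22)*X + X = -40*X + X = -39*X)
(t(-40) + 2028) + K(k(3), -7)*27 = (-39*(-40) + 2028) + (4*(-7))*27 = (1560 + 2028) - 28*27 = 3588 - 756 = 2832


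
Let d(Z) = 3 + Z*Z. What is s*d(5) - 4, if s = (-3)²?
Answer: 248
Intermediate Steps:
s = 9
d(Z) = 3 + Z²
s*d(5) - 4 = 9*(3 + 5²) - 4 = 9*(3 + 25) - 4 = 9*28 - 4 = 252 - 4 = 248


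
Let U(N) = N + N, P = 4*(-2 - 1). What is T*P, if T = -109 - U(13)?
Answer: 1620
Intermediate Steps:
P = -12 (P = 4*(-3) = -12)
U(N) = 2*N
T = -135 (T = -109 - 2*13 = -109 - 1*26 = -109 - 26 = -135)
T*P = -135*(-12) = 1620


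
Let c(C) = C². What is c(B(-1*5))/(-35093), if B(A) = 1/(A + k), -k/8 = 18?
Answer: -1/779099693 ≈ -1.2835e-9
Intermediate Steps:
k = -144 (k = -8*18 = -144)
B(A) = 1/(-144 + A) (B(A) = 1/(A - 144) = 1/(-144 + A))
c(B(-1*5))/(-35093) = (1/(-144 - 1*5))²/(-35093) = (1/(-144 - 5))²*(-1/35093) = (1/(-149))²*(-1/35093) = (-1/149)²*(-1/35093) = (1/22201)*(-1/35093) = -1/779099693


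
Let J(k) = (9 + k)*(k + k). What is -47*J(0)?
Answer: 0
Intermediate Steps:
J(k) = 2*k*(9 + k) (J(k) = (9 + k)*(2*k) = 2*k*(9 + k))
-47*J(0) = -94*0*(9 + 0) = -94*0*9 = -47*0 = 0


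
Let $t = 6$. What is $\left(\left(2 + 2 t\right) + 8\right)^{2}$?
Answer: $484$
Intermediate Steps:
$\left(\left(2 + 2 t\right) + 8\right)^{2} = \left(\left(2 + 2 \cdot 6\right) + 8\right)^{2} = \left(\left(2 + 12\right) + 8\right)^{2} = \left(14 + 8\right)^{2} = 22^{2} = 484$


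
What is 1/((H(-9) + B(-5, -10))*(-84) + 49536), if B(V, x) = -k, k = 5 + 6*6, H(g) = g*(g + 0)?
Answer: 1/46176 ≈ 2.1656e-5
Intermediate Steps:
H(g) = g² (H(g) = g*g = g²)
k = 41 (k = 5 + 36 = 41)
B(V, x) = -41 (B(V, x) = -1*41 = -41)
1/((H(-9) + B(-5, -10))*(-84) + 49536) = 1/(((-9)² - 41)*(-84) + 49536) = 1/((81 - 41)*(-84) + 49536) = 1/(40*(-84) + 49536) = 1/(-3360 + 49536) = 1/46176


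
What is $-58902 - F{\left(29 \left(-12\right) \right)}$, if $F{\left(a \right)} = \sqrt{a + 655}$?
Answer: $-58902 - \sqrt{307} \approx -58920.0$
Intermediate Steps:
$F{\left(a \right)} = \sqrt{655 + a}$
$-58902 - F{\left(29 \left(-12\right) \right)} = -58902 - \sqrt{655 + 29 \left(-12\right)} = -58902 - \sqrt{655 - 348} = -58902 - \sqrt{307}$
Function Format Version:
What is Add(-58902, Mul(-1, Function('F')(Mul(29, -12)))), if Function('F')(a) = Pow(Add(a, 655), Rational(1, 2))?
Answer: Add(-58902, Mul(-1, Pow(307, Rational(1, 2)))) ≈ -58920.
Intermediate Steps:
Function('F')(a) = Pow(Add(655, a), Rational(1, 2))
Add(-58902, Mul(-1, Function('F')(Mul(29, -12)))) = Add(-58902, Mul(-1, Pow(Add(655, Mul(29, -12)), Rational(1, 2)))) = Add(-58902, Mul(-1, Pow(Add(655, -348), Rational(1, 2)))) = Add(-58902, Mul(-1, Pow(307, Rational(1, 2))))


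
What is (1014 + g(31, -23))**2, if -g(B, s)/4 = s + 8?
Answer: 1153476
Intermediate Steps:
g(B, s) = -32 - 4*s (g(B, s) = -4*(s + 8) = -4*(8 + s) = -32 - 4*s)
(1014 + g(31, -23))**2 = (1014 + (-32 - 4*(-23)))**2 = (1014 + (-32 + 92))**2 = (1014 + 60)**2 = 1074**2 = 1153476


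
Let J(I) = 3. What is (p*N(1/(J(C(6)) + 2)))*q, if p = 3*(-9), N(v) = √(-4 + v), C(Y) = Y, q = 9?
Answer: -243*I*√95/5 ≈ -473.69*I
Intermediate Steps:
p = -27
(p*N(1/(J(C(6)) + 2)))*q = -27*√(-4 + 1/(3 + 2))*9 = -27*√(-4 + 1/5)*9 = -27*√(-4 + ⅕)*9 = -27*I*√95/5*9 = -243*I*√95/5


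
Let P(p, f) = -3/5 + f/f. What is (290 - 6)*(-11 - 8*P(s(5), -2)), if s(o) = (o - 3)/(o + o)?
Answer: -20164/5 ≈ -4032.8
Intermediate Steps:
s(o) = (-3 + o)/(2*o) (s(o) = (-3 + o)/((2*o)) = (-3 + o)*(1/(2*o)) = (-3 + o)/(2*o))
P(p, f) = ⅖ (P(p, f) = -3*⅕ + 1 = -⅗ + 1 = ⅖)
(290 - 6)*(-11 - 8*P(s(5), -2)) = (290 - 6)*(-11 - 8*⅖) = 284*(-11 - 16/5) = 284*(-71/5) = -20164/5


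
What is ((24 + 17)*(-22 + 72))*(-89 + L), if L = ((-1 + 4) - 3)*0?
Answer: -182450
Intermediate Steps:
L = 0 (L = (3 - 3)*0 = 0*0 = 0)
((24 + 17)*(-22 + 72))*(-89 + L) = ((24 + 17)*(-22 + 72))*(-89 + 0) = (41*50)*(-89) = 2050*(-89) = -182450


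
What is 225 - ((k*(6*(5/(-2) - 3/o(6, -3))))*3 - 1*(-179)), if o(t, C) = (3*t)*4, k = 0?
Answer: 46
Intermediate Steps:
o(t, C) = 12*t
225 - ((k*(6*(5/(-2) - 3/o(6, -3))))*3 - 1*(-179)) = 225 - ((0*(6*(5/(-2) - 3/(12*6))))*3 - 1*(-179)) = 225 - ((0*(6*(5*(-1/2) - 3/72)))*3 + 179) = 225 - ((0*(6*(-5/2 - 3*1/72)))*3 + 179) = 225 - ((0*(6*(-5/2 - 1/24)))*3 + 179) = 225 - ((0*(6*(-61/24)))*3 + 179) = 225 - ((0*(-61/4))*3 + 179) = 225 - (0*3 + 179) = 225 - (0 + 179) = 225 - 1*179 = 225 - 179 = 46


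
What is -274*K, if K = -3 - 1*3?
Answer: 1644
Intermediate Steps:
K = -6 (K = -3 - 3 = -6)
-274*K = -274*(-6) = 1644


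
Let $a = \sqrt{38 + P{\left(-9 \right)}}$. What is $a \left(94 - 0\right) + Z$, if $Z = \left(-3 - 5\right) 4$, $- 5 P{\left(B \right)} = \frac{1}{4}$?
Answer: $-32 + \frac{47 \sqrt{3795}}{5} \approx 547.07$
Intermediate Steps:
$P{\left(B \right)} = - \frac{1}{20}$ ($P{\left(B \right)} = - \frac{1}{5 \cdot 4} = \left(- \frac{1}{5}\right) \frac{1}{4} = - \frac{1}{20}$)
$Z = -32$ ($Z = \left(-8\right) 4 = -32$)
$a = \frac{\sqrt{3795}}{10}$ ($a = \sqrt{38 - \frac{1}{20}} = \sqrt{\frac{759}{20}} = \frac{\sqrt{3795}}{10} \approx 6.1604$)
$a \left(94 - 0\right) + Z = \frac{\sqrt{3795}}{10} \left(94 - 0\right) - 32 = \frac{\sqrt{3795}}{10} \left(94 + 0\right) - 32 = \frac{\sqrt{3795}}{10} \cdot 94 - 32 = \frac{47 \sqrt{3795}}{5} - 32 = -32 + \frac{47 \sqrt{3795}}{5}$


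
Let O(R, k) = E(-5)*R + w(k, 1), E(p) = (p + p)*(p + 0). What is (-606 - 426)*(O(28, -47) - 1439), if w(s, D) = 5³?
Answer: -88752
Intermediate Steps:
E(p) = 2*p² (E(p) = (2*p)*p = 2*p²)
w(s, D) = 125
O(R, k) = 125 + 50*R (O(R, k) = (2*(-5)²)*R + 125 = (2*25)*R + 125 = 50*R + 125 = 125 + 50*R)
(-606 - 426)*(O(28, -47) - 1439) = (-606 - 426)*((125 + 50*28) - 1439) = -1032*((125 + 1400) - 1439) = -1032*(1525 - 1439) = -1032*86 = -88752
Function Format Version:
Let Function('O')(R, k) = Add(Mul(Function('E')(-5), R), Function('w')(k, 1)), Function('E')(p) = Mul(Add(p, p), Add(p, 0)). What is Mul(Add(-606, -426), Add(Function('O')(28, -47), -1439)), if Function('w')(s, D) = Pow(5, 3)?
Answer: -88752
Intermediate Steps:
Function('E')(p) = Mul(2, Pow(p, 2)) (Function('E')(p) = Mul(Mul(2, p), p) = Mul(2, Pow(p, 2)))
Function('w')(s, D) = 125
Function('O')(R, k) = Add(125, Mul(50, R)) (Function('O')(R, k) = Add(Mul(Mul(2, Pow(-5, 2)), R), 125) = Add(Mul(Mul(2, 25), R), 125) = Add(Mul(50, R), 125) = Add(125, Mul(50, R)))
Mul(Add(-606, -426), Add(Function('O')(28, -47), -1439)) = Mul(Add(-606, -426), Add(Add(125, Mul(50, 28)), -1439)) = Mul(-1032, Add(Add(125, 1400), -1439)) = Mul(-1032, Add(1525, -1439)) = Mul(-1032, 86) = -88752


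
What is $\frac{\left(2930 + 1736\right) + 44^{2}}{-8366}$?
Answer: $- \frac{3301}{4183} \approx -0.78915$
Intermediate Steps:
$\frac{\left(2930 + 1736\right) + 44^{2}}{-8366} = \left(4666 + 1936\right) \left(- \frac{1}{8366}\right) = 6602 \left(- \frac{1}{8366}\right) = - \frac{3301}{4183}$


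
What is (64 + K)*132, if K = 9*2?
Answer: 10824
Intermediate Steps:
K = 18
(64 + K)*132 = (64 + 18)*132 = 82*132 = 10824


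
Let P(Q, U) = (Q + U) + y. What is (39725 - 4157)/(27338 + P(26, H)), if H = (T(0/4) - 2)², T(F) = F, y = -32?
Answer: 1482/1139 ≈ 1.3011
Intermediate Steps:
H = 4 (H = (0/4 - 2)² = (0*(¼) - 2)² = (0 - 2)² = (-2)² = 4)
P(Q, U) = -32 + Q + U (P(Q, U) = (Q + U) - 32 = -32 + Q + U)
(39725 - 4157)/(27338 + P(26, H)) = (39725 - 4157)/(27338 + (-32 + 26 + 4)) = 35568/(27338 - 2) = 35568/27336 = 35568*(1/27336) = 1482/1139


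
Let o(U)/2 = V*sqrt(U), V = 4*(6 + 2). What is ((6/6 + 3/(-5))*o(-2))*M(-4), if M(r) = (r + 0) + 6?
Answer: 256*I*sqrt(2)/5 ≈ 72.408*I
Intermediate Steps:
V = 32 (V = 4*8 = 32)
M(r) = 6 + r (M(r) = r + 6 = 6 + r)
o(U) = 64*sqrt(U) (o(U) = 2*(32*sqrt(U)) = 64*sqrt(U))
((6/6 + 3/(-5))*o(-2))*M(-4) = ((6/6 + 3/(-5))*(64*sqrt(-2)))*(6 - 4) = ((6*(1/6) + 3*(-1/5))*(64*(I*sqrt(2))))*2 = ((1 - 3/5)*(64*I*sqrt(2)))*2 = (2*(64*I*sqrt(2))/5)*2 = (128*I*sqrt(2)/5)*2 = 256*I*sqrt(2)/5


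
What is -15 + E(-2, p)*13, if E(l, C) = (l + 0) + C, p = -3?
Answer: -80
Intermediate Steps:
E(l, C) = C + l (E(l, C) = l + C = C + l)
-15 + E(-2, p)*13 = -15 + (-3 - 2)*13 = -15 - 5*13 = -15 - 65 = -80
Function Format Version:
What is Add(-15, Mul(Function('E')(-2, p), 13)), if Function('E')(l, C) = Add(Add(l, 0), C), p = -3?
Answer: -80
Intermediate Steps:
Function('E')(l, C) = Add(C, l) (Function('E')(l, C) = Add(l, C) = Add(C, l))
Add(-15, Mul(Function('E')(-2, p), 13)) = Add(-15, Mul(Add(-3, -2), 13)) = Add(-15, Mul(-5, 13)) = Add(-15, -65) = -80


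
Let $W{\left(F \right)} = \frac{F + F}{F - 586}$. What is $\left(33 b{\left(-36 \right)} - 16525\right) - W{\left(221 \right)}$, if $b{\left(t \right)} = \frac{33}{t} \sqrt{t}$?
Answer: $- \frac{6031183}{365} - \frac{363 i}{2} \approx -16524.0 - 181.5 i$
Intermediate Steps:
$b{\left(t \right)} = \frac{33}{\sqrt{t}}$
$W{\left(F \right)} = \frac{2 F}{-586 + F}$
$\left(33 b{\left(-36 \right)} - 16525\right) - W{\left(221 \right)} = \left(33 \frac{33}{6 i} - 16525\right) - 2 \cdot 221 \frac{1}{-586 + 221} = \left(33 \cdot 33 \left(- \frac{i}{6}\right) - 16525\right) - 2 \cdot 221 \frac{1}{-365} = \left(33 \left(- \frac{11 i}{2}\right) - 16525\right) - 2 \cdot 221 \left(- \frac{1}{365}\right) = \left(- \frac{363 i}{2} - 16525\right) - - \frac{442}{365} = \left(-16525 - \frac{363 i}{2}\right) + \frac{442}{365} = - \frac{6031183}{365} - \frac{363 i}{2}$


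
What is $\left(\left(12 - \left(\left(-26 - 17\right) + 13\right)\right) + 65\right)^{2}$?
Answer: $11449$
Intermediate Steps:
$\left(\left(12 - \left(\left(-26 - 17\right) + 13\right)\right) + 65\right)^{2} = \left(\left(12 - \left(-43 + 13\right)\right) + 65\right)^{2} = \left(\left(12 - -30\right) + 65\right)^{2} = \left(\left(12 + 30\right) + 65\right)^{2} = \left(42 + 65\right)^{2} = 107^{2} = 11449$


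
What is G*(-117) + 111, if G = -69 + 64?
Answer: 696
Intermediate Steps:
G = -5
G*(-117) + 111 = -5*(-117) + 111 = 585 + 111 = 696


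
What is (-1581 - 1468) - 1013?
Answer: -4062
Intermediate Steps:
(-1581 - 1468) - 1013 = -3049 - 1013 = -4062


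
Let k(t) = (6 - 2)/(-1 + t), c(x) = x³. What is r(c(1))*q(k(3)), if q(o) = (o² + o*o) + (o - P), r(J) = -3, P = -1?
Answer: -33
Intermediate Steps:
k(t) = 4/(-1 + t)
q(o) = 1 + o + 2*o² (q(o) = (o² + o*o) + (o - 1*(-1)) = (o² + o²) + (o + 1) = 2*o² + (1 + o) = 1 + o + 2*o²)
r(c(1))*q(k(3)) = -3*(1 + 4/(-1 + 3) + 2*(4/(-1 + 3))²) = -3*(1 + 4/2 + 2*(4/2)²) = -3*(1 + 4*(½) + 2*(4*(½))²) = -3*(1 + 2 + 2*2²) = -3*(1 + 2 + 2*4) = -3*(1 + 2 + 8) = -3*11 = -33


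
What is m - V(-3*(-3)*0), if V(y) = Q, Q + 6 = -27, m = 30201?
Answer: 30234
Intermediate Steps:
Q = -33 (Q = -6 - 27 = -33)
V(y) = -33
m - V(-3*(-3)*0) = 30201 - 1*(-33) = 30201 + 33 = 30234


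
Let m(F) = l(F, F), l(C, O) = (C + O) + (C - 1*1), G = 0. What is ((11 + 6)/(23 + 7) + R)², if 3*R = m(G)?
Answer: 49/900 ≈ 0.054444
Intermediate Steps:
l(C, O) = -1 + O + 2*C (l(C, O) = (C + O) + (C - 1) = (C + O) + (-1 + C) = -1 + O + 2*C)
m(F) = -1 + 3*F (m(F) = -1 + F + 2*F = -1 + 3*F)
R = -⅓ (R = (-1 + 3*0)/3 = (-1 + 0)/3 = (⅓)*(-1) = -⅓ ≈ -0.33333)
((11 + 6)/(23 + 7) + R)² = ((11 + 6)/(23 + 7) - ⅓)² = (17/30 - ⅓)² = (7/30)² = 49/900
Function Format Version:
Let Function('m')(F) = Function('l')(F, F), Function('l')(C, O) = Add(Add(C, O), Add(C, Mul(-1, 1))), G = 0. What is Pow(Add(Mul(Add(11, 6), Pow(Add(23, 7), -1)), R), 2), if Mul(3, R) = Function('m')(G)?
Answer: Rational(49, 900) ≈ 0.054444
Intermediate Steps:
Function('l')(C, O) = Add(-1, O, Mul(2, C)) (Function('l')(C, O) = Add(Add(C, O), Add(C, -1)) = Add(Add(C, O), Add(-1, C)) = Add(-1, O, Mul(2, C)))
Function('m')(F) = Add(-1, Mul(3, F)) (Function('m')(F) = Add(-1, F, Mul(2, F)) = Add(-1, Mul(3, F)))
R = Rational(-1, 3) (R = Mul(Rational(1, 3), Add(-1, Mul(3, 0))) = Mul(Rational(1, 3), Add(-1, 0)) = Mul(Rational(1, 3), -1) = Rational(-1, 3) ≈ -0.33333)
Pow(Add(Mul(Add(11, 6), Pow(Add(23, 7), -1)), R), 2) = Pow(Add(Mul(Add(11, 6), Pow(Add(23, 7), -1)), Rational(-1, 3)), 2) = Pow(Add(Mul(17, Pow(30, -1)), Rational(-1, 3)), 2) = Pow(Add(Mul(17, Rational(1, 30)), Rational(-1, 3)), 2) = Pow(Add(Rational(17, 30), Rational(-1, 3)), 2) = Pow(Rational(7, 30), 2) = Rational(49, 900)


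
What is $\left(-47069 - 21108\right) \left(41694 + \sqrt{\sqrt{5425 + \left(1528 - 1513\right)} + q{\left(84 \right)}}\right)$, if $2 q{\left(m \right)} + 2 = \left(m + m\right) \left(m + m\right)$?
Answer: $-2842571838 - 68177 \sqrt{14111 + 8 \sqrt{85}} \approx -2.8507 \cdot 10^{9}$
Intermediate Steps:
$q{\left(m \right)} = -1 + 2 m^{2}$ ($q{\left(m \right)} = -1 + \frac{\left(m + m\right) \left(m + m\right)}{2} = -1 + \frac{2 m 2 m}{2} = -1 + \frac{4 m^{2}}{2} = -1 + 2 m^{2}$)
$\left(-47069 - 21108\right) \left(41694 + \sqrt{\sqrt{5425 + \left(1528 - 1513\right)} + q{\left(84 \right)}}\right) = \left(-47069 - 21108\right) \left(41694 + \sqrt{\sqrt{5425 + \left(1528 - 1513\right)} - \left(1 - 2 \cdot 84^{2}\right)}\right) = - 68177 \left(41694 + \sqrt{\sqrt{5425 + 15} + \left(-1 + 2 \cdot 7056\right)}\right) = - 68177 \left(41694 + \sqrt{\sqrt{5440} + \left(-1 + 14112\right)}\right) = - 68177 \left(41694 + \sqrt{8 \sqrt{85} + 14111}\right) = - 68177 \left(41694 + \sqrt{14111 + 8 \sqrt{85}}\right) = -2842571838 - 68177 \sqrt{14111 + 8 \sqrt{85}}$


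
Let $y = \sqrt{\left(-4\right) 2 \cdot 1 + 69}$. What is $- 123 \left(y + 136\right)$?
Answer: $-16728 - 123 \sqrt{61} \approx -17689.0$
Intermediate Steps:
$y = \sqrt{61}$ ($y = \sqrt{\left(-8\right) 1 + 69} = \sqrt{-8 + 69} = \sqrt{61} \approx 7.8102$)
$- 123 \left(y + 136\right) = - 123 \left(\sqrt{61} + 136\right) = - 123 \left(136 + \sqrt{61}\right) = -16728 - 123 \sqrt{61}$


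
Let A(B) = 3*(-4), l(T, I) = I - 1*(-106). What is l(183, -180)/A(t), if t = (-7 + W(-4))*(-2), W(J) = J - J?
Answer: 37/6 ≈ 6.1667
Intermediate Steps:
l(T, I) = 106 + I (l(T, I) = I + 106 = 106 + I)
W(J) = 0
t = 14 (t = (-7 + 0)*(-2) = -7*(-2) = 14)
A(B) = -12
l(183, -180)/A(t) = (106 - 180)/(-12) = -74*(-1/12) = 37/6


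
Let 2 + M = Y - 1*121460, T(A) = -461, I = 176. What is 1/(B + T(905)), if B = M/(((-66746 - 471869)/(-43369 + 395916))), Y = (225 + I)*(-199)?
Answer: 538615/70705660252 ≈ 7.6177e-6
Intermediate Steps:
Y = -79799 (Y = (225 + 176)*(-199) = 401*(-199) = -79799)
M = -201261 (M = -2 + (-79799 - 1*121460) = -2 + (-79799 - 121460) = -2 - 201259 = -201261)
B = 70953961767/538615 (B = -201261*(-43369 + 395916)/(-66746 - 471869) = -201261/((-538615/352547)) = -201261/((-538615*1/352547)) = -201261/(-538615/352547) = -201261*(-352547/538615) = 70953961767/538615 ≈ 1.3173e+5)
1/(B + T(905)) = 1/(70953961767/538615 - 461) = 1/(70705660252/538615) = 538615/70705660252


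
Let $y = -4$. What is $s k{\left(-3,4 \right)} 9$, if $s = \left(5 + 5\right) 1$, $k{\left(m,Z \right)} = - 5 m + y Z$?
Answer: $-90$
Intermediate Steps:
$k{\left(m,Z \right)} = - 5 m - 4 Z$
$s = 10$ ($s = 10 \cdot 1 = 10$)
$s k{\left(-3,4 \right)} 9 = 10 \left(\left(-5\right) \left(-3\right) - 16\right) 9 = 10 \left(15 - 16\right) 9 = 10 \left(-1\right) 9 = \left(-10\right) 9 = -90$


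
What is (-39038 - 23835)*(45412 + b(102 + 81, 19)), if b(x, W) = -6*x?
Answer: -2786154122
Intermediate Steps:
(-39038 - 23835)*(45412 + b(102 + 81, 19)) = (-39038 - 23835)*(45412 - 6*(102 + 81)) = -62873*(45412 - 6*183) = -62873*(45412 - 1098) = -62873*44314 = -2786154122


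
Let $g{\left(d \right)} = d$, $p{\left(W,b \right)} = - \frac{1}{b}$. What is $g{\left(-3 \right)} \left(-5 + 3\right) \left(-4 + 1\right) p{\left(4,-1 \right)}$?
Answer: $-18$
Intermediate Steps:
$g{\left(-3 \right)} \left(-5 + 3\right) \left(-4 + 1\right) p{\left(4,-1 \right)} = - 3 \left(-5 + 3\right) \left(-4 + 1\right) \left(- \frac{1}{-1}\right) = - 3 \left(\left(-2\right) \left(-3\right)\right) \left(\left(-1\right) \left(-1\right)\right) = \left(-3\right) 6 \cdot 1 = \left(-18\right) 1 = -18$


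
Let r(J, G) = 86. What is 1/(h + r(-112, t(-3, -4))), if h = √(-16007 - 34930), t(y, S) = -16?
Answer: 86/58333 - I*√50937/58333 ≈ 0.0014743 - 0.003869*I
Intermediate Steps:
h = I*√50937 (h = √(-50937) = I*√50937 ≈ 225.69*I)
1/(h + r(-112, t(-3, -4))) = 1/(I*√50937 + 86) = 1/(86 + I*√50937)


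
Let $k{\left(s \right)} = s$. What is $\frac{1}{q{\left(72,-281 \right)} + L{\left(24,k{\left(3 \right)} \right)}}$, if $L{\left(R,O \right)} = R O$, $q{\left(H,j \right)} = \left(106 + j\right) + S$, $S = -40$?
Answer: $- \frac{1}{143} \approx -0.006993$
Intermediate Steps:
$q{\left(H,j \right)} = 66 + j$ ($q{\left(H,j \right)} = \left(106 + j\right) - 40 = 66 + j$)
$L{\left(R,O \right)} = O R$
$\frac{1}{q{\left(72,-281 \right)} + L{\left(24,k{\left(3 \right)} \right)}} = \frac{1}{\left(66 - 281\right) + 3 \cdot 24} = \frac{1}{-215 + 72} = \frac{1}{-143} = - \frac{1}{143}$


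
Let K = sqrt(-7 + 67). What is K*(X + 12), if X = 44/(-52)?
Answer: 290*sqrt(15)/13 ≈ 86.397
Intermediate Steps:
K = 2*sqrt(15) (K = sqrt(60) = 2*sqrt(15) ≈ 7.7460)
X = -11/13 (X = 44*(-1/52) = -11/13 ≈ -0.84615)
K*(X + 12) = (2*sqrt(15))*(-11/13 + 12) = (2*sqrt(15))*(145/13) = 290*sqrt(15)/13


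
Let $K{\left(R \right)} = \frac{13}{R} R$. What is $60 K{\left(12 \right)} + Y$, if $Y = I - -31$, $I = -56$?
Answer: $755$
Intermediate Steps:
$Y = -25$ ($Y = -56 - -31 = -56 + 31 = -25$)
$K{\left(R \right)} = 13$
$60 K{\left(12 \right)} + Y = 60 \cdot 13 - 25 = 780 - 25 = 755$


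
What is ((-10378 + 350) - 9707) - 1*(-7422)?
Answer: -12313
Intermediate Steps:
((-10378 + 350) - 9707) - 1*(-7422) = (-10028 - 9707) + 7422 = -19735 + 7422 = -12313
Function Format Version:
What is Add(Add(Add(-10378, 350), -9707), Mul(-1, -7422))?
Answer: -12313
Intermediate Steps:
Add(Add(Add(-10378, 350), -9707), Mul(-1, -7422)) = Add(Add(-10028, -9707), 7422) = Add(-19735, 7422) = -12313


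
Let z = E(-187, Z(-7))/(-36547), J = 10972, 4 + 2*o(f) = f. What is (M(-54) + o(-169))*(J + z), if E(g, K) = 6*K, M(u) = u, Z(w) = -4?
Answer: -56339615974/36547 ≈ -1.5416e+6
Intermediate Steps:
o(f) = -2 + f/2
z = 24/36547 (z = (6*(-4))/(-36547) = -24*(-1/36547) = 24/36547 ≈ 0.00065669)
(M(-54) + o(-169))*(J + z) = (-54 + (-2 + (½)*(-169)))*(10972 + 24/36547) = (-54 + (-2 - 169/2))*(400993708/36547) = (-54 - 173/2)*(400993708/36547) = -281/2*400993708/36547 = -56339615974/36547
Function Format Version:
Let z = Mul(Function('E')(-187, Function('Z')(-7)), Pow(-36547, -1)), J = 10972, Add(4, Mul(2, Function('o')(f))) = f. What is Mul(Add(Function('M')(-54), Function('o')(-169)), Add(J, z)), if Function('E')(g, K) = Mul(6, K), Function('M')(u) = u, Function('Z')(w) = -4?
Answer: Rational(-56339615974, 36547) ≈ -1.5416e+6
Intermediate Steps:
Function('o')(f) = Add(-2, Mul(Rational(1, 2), f))
z = Rational(24, 36547) (z = Mul(Mul(6, -4), Pow(-36547, -1)) = Mul(-24, Rational(-1, 36547)) = Rational(24, 36547) ≈ 0.00065669)
Mul(Add(Function('M')(-54), Function('o')(-169)), Add(J, z)) = Mul(Add(-54, Add(-2, Mul(Rational(1, 2), -169))), Add(10972, Rational(24, 36547))) = Mul(Add(-54, Add(-2, Rational(-169, 2))), Rational(400993708, 36547)) = Mul(Add(-54, Rational(-173, 2)), Rational(400993708, 36547)) = Mul(Rational(-281, 2), Rational(400993708, 36547)) = Rational(-56339615974, 36547)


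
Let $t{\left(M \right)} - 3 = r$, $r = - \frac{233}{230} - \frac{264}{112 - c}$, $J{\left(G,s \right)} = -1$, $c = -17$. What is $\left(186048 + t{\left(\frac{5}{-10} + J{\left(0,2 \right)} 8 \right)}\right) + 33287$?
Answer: $\frac{2169222561}{9890} \approx 2.1934 \cdot 10^{5}$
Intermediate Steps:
$r = - \frac{30259}{9890}$ ($r = - \frac{233}{230} - \frac{264}{112 - -17} = \left(-233\right) \frac{1}{230} - \frac{264}{112 + 17} = - \frac{233}{230} - \frac{264}{129} = - \frac{233}{230} - \frac{88}{43} = - \frac{30259}{9890} \approx -3.0596$)
$t{\left(M \right)} = - \frac{589}{9890}$ ($t{\left(M \right)} = 3 - \frac{30259}{9890} = - \frac{589}{9890}$)
$\left(186048 + t{\left(\frac{5}{-10} + J{\left(0,2 \right)} 8 \right)}\right) + 33287 = \left(186048 - \frac{589}{9890}\right) + 33287 = \frac{1840014131}{9890} + 33287 = \frac{2169222561}{9890}$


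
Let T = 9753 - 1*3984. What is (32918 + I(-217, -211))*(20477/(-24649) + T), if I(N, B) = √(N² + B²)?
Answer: 4680268204472/24649 + 142179604*√91610/24649 ≈ 1.9162e+8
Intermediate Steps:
I(N, B) = √(B² + N²)
T = 5769 (T = 9753 - 3984 = 5769)
(32918 + I(-217, -211))*(20477/(-24649) + T) = (32918 + √((-211)² + (-217)²))*(20477/(-24649) + 5769) = (32918 + √(44521 + 47089))*(20477*(-1/24649) + 5769) = (32918 + √91610)*(-20477/24649 + 5769) = (32918 + √91610)*(142179604/24649) = 4680268204472/24649 + 142179604*√91610/24649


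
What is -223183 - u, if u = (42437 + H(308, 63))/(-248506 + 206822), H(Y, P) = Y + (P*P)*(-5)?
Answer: -2325784318/10421 ≈ -2.2318e+5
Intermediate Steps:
H(Y, P) = Y - 5*P² (H(Y, P) = Y + P²*(-5) = Y - 5*P²)
u = -5725/10421 (u = (42437 + (308 - 5*63²))/(-248506 + 206822) = (42437 + (308 - 5*3969))/(-41684) = (42437 + (308 - 19845))*(-1/41684) = (42437 - 19537)*(-1/41684) = 22900*(-1/41684) = -5725/10421 ≈ -0.54937)
-223183 - u = -223183 - 1*(-5725/10421) = -223183 + 5725/10421 = -2325784318/10421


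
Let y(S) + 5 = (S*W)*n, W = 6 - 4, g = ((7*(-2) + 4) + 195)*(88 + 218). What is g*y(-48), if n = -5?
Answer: 26889750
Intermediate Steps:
g = 56610 (g = ((-14 + 4) + 195)*306 = (-10 + 195)*306 = 185*306 = 56610)
W = 2
y(S) = -5 - 10*S (y(S) = -5 + (S*2)*(-5) = -5 + (2*S)*(-5) = -5 - 10*S)
g*y(-48) = 56610*(-5 - 10*(-48)) = 56610*(-5 + 480) = 56610*475 = 26889750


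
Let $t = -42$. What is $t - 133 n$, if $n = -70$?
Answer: $9268$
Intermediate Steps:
$t - 133 n = -42 - -9310 = -42 + 9310 = 9268$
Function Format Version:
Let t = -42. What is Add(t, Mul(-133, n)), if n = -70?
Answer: 9268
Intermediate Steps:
Add(t, Mul(-133, n)) = Add(-42, Mul(-133, -70)) = Add(-42, 9310) = 9268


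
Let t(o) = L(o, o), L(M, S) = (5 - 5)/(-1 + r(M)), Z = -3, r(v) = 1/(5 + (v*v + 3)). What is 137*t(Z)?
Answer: 0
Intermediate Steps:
r(v) = 1/(8 + v²) (r(v) = 1/(5 + (v² + 3)) = 1/(5 + (3 + v²)) = 1/(8 + v²))
L(M, S) = 0 (L(M, S) = (5 - 5)/(-1 + 1/(8 + M²)) = 0/(-1 + 1/(8 + M²)) = 0)
t(o) = 0
137*t(Z) = 137*0 = 0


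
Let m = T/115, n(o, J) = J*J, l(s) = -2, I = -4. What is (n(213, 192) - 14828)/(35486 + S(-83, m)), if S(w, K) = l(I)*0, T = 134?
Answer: 11018/17743 ≈ 0.62098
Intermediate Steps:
n(o, J) = J²
m = 134/115 ≈ 1.1652
S(w, K) = 0 (S(w, K) = -2*0 = 0)
(n(213, 192) - 14828)/(35486 + S(-83, m)) = (192² - 14828)/(35486 + 0) = (36864 - 14828)/35486 = 22036*(1/35486) = 11018/17743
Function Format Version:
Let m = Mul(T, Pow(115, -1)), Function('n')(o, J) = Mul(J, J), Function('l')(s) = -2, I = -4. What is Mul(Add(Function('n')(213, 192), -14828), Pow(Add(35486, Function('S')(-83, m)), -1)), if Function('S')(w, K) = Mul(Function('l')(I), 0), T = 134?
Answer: Rational(11018, 17743) ≈ 0.62098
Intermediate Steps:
Function('n')(o, J) = Pow(J, 2)
m = Rational(134, 115) (m = Mul(134, Pow(115, -1)) = Mul(134, Rational(1, 115)) = Rational(134, 115) ≈ 1.1652)
Function('S')(w, K) = 0 (Function('S')(w, K) = Mul(-2, 0) = 0)
Mul(Add(Function('n')(213, 192), -14828), Pow(Add(35486, Function('S')(-83, m)), -1)) = Mul(Add(Pow(192, 2), -14828), Pow(Add(35486, 0), -1)) = Mul(Add(36864, -14828), Pow(35486, -1)) = Mul(22036, Rational(1, 35486)) = Rational(11018, 17743)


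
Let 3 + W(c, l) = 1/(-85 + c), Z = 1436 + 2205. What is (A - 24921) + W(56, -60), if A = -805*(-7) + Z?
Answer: -453793/29 ≈ -15648.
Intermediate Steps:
Z = 3641
W(c, l) = -3 + 1/(-85 + c)
A = 9276 (A = -805*(-7) + 3641 = 5635 + 3641 = 9276)
(A - 24921) + W(56, -60) = (9276 - 24921) + (256 - 3*56)/(-85 + 56) = -15645 + (256 - 168)/(-29) = -15645 - 1/29*88 = -15645 - 88/29 = -453793/29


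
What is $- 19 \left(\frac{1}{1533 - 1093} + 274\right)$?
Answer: $- \frac{2290659}{440} \approx -5206.0$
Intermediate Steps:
$- 19 \left(\frac{1}{1533 - 1093} + 274\right) = - 19 \left(\frac{1}{440} + 274\right) = \left(-19\right) \frac{120561}{440} = - \frac{2290659}{440}$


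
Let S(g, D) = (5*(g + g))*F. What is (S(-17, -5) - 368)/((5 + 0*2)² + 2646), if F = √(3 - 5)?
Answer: -368/2671 - 170*I*√2/2671 ≈ -0.13778 - 0.09001*I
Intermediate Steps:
F = I*√2 (F = √(-2) = I*√2 ≈ 1.4142*I)
S(g, D) = 10*I*g*√2 (S(g, D) = (5*(g + g))*(I*√2) = (5*(2*g))*(I*√2) = (10*g)*(I*√2) = 10*I*g*√2)
(S(-17, -5) - 368)/((5 + 0*2)² + 2646) = (10*I*(-17)*√2 - 368)/((5 + 0*2)² + 2646) = (-170*I*√2 - 368)/((5 + 0)² + 2646) = (-368 - 170*I*√2)/(5² + 2646) = (-368 - 170*I*√2)/(25 + 2646) = (-368 - 170*I*√2)/2671 = (-368 - 170*I*√2)*(1/2671) = -368/2671 - 170*I*√2/2671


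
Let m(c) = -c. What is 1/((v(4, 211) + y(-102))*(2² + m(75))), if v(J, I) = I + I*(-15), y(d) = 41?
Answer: 1/206823 ≈ 4.8350e-6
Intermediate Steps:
v(J, I) = -14*I (v(J, I) = I - 15*I = -14*I)
1/((v(4, 211) + y(-102))*(2² + m(75))) = 1/((-14*211 + 41)*(2² - 1*75)) = 1/((-2954 + 41)*(4 - 75)) = 1/(-2913*(-71)) = 1/206823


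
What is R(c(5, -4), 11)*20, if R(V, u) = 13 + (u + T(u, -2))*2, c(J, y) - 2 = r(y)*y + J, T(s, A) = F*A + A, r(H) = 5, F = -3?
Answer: 860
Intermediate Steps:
T(s, A) = -2*A (T(s, A) = -3*A + A = -2*A)
c(J, y) = 2 + J + 5*y (c(J, y) = 2 + (5*y + J) = 2 + (J + 5*y) = 2 + J + 5*y)
R(V, u) = 21 + 2*u (R(V, u) = 13 + (u - 2*(-2))*2 = 13 + (u + 4)*2 = 13 + (4 + u)*2 = 13 + (8 + 2*u) = 21 + 2*u)
R(c(5, -4), 11)*20 = (21 + 2*11)*20 = (21 + 22)*20 = 43*20 = 860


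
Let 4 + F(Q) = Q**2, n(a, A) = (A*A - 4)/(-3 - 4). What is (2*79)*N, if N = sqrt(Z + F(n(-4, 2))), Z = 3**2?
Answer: 158*sqrt(5) ≈ 353.30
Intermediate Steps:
n(a, A) = 4/7 - A**2/7 (n(a, A) = (A**2 - 4)/(-7) = (-4 + A**2)*(-1/7) = 4/7 - A**2/7)
F(Q) = -4 + Q**2
Z = 9
N = sqrt(5) (N = sqrt(9 + (-4 + (4/7 - 1/7*2**2)**2)) = sqrt(9 + (-4 + (4/7 - 1/7*4)**2)) = sqrt(9 + (-4 + (4/7 - 4/7)**2)) = sqrt(9 + (-4 + 0**2)) = sqrt(9 + (-4 + 0)) = sqrt(9 - 4) = sqrt(5) ≈ 2.2361)
(2*79)*N = (2*79)*sqrt(5) = 158*sqrt(5)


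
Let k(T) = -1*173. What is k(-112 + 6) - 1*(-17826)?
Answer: 17653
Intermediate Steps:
k(T) = -173
k(-112 + 6) - 1*(-17826) = -173 - 1*(-17826) = -173 + 17826 = 17653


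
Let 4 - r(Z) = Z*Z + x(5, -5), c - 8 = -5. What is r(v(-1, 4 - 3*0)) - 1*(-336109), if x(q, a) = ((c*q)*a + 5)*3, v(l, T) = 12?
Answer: 336179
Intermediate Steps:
c = 3 (c = 8 - 5 = 3)
x(q, a) = 15 + 9*a*q (x(q, a) = ((3*q)*a + 5)*3 = (3*a*q + 5)*3 = (5 + 3*a*q)*3 = 15 + 9*a*q)
r(Z) = 214 - Z² (r(Z) = 4 - (Z*Z + (15 + 9*(-5)*5)) = 4 - (Z² + (15 - 225)) = 4 - (Z² - 210) = 4 - (-210 + Z²) = 4 + (210 - Z²) = 214 - Z²)
r(v(-1, 4 - 3*0)) - 1*(-336109) = (214 - 1*12²) - 1*(-336109) = (214 - 1*144) + 336109 = (214 - 144) + 336109 = 70 + 336109 = 336179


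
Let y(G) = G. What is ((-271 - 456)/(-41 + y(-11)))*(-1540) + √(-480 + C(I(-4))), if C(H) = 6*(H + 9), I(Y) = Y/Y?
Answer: -279895/13 + 2*I*√105 ≈ -21530.0 + 20.494*I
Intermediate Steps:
I(Y) = 1
C(H) = 54 + 6*H (C(H) = 6*(9 + H) = 54 + 6*H)
((-271 - 456)/(-41 + y(-11)))*(-1540) + √(-480 + C(I(-4))) = ((-271 - 456)/(-41 - 11))*(-1540) + √(-480 + (54 + 6*1)) = -727/(-52)*(-1540) + √(-480 + (54 + 6)) = -727*(-1/52)*(-1540) + √(-480 + 60) = (727/52)*(-1540) + √(-420) = -279895/13 + 2*I*√105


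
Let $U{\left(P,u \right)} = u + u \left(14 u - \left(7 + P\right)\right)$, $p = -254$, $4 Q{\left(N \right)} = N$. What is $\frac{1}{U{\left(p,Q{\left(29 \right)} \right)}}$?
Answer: $\frac{8}{20271} \approx 0.00039465$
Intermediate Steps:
$Q{\left(N \right)} = \frac{N}{4}$
$U{\left(P,u \right)} = u + u \left(-7 - P + 14 u\right)$
$\frac{1}{U{\left(p,Q{\left(29 \right)} \right)}} = \frac{1}{\frac{1}{4} \cdot 29 \left(-6 - -254 + 14 \cdot \frac{1}{4} \cdot 29\right)} = \frac{1}{\frac{29}{4} \left(-6 + 254 + 14 \cdot \frac{29}{4}\right)} = \frac{1}{\frac{29}{4} \left(-6 + 254 + \frac{203}{2}\right)} = \frac{1}{\frac{29}{4} \cdot \frac{699}{2}} = \frac{1}{\frac{20271}{8}} = \frac{8}{20271}$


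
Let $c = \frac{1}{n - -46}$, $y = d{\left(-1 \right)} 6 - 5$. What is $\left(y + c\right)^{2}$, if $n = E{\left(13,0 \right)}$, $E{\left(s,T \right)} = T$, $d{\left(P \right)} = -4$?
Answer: $\frac{1776889}{2116} \approx 839.74$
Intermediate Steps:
$n = 0$
$y = -29$ ($y = \left(-4\right) 6 - 5 = -24 - 5 = -29$)
$c = \frac{1}{46}$ ($c = \frac{1}{0 - -46} = \frac{1}{0 + \left(-11 + 57\right)} = \frac{1}{0 + 46} = \frac{1}{46} \approx 0.021739$)
$\left(y + c\right)^{2} = \left(-29 + \frac{1}{46}\right)^{2} = \left(- \frac{1333}{46}\right)^{2} = \frac{1776889}{2116}$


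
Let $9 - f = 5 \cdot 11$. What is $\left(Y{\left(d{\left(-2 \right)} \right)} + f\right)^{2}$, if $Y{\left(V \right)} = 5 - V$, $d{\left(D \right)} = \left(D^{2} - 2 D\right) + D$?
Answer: $2209$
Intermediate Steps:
$d{\left(D \right)} = D^{2} - D$
$f = -46$ ($f = 9 - 5 \cdot 11 = 9 - 55 = -46$)
$\left(Y{\left(d{\left(-2 \right)} \right)} + f\right)^{2} = \left(\left(5 - - 2 \left(-1 - 2\right)\right) - 46\right)^{2} = \left(\left(5 - \left(-2\right) \left(-3\right)\right) - 46\right)^{2} = \left(\left(5 - 6\right) - 46\right)^{2} = \left(-1 - 46\right)^{2} = \left(-47\right)^{2} = 2209$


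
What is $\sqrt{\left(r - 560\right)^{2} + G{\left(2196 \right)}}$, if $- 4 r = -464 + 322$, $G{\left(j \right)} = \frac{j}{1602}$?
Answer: $\frac{\sqrt{8716319753}}{178} \approx 524.5$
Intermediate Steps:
$G{\left(j \right)} = \frac{j}{1602}$ ($G{\left(j \right)} = j \frac{1}{1602} = \frac{j}{1602}$)
$r = \frac{71}{2}$ ($r = - \frac{-464 + 322}{4} = \left(- \frac{1}{4}\right) \left(-142\right) = \frac{71}{2} \approx 35.5$)
$\sqrt{\left(r - 560\right)^{2} + G{\left(2196 \right)}} = \sqrt{\left(\frac{71}{2} - 560\right)^{2} + \frac{1}{1602} \cdot 2196} = \sqrt{\left(- \frac{1049}{2}\right)^{2} + \frac{122}{89}} = \sqrt{\frac{1100401}{4} + \frac{122}{89}} = \sqrt{\frac{97936177}{356}} = \frac{\sqrt{8716319753}}{178}$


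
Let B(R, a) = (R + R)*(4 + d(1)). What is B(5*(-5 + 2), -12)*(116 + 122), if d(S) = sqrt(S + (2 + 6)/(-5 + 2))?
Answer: -28560 - 2380*I*sqrt(15) ≈ -28560.0 - 9217.7*I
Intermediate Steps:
d(S) = sqrt(-8/3 + S) (d(S) = sqrt(S + 8/(-3)) = sqrt(S + 8*(-1/3)) = sqrt(S - 8/3) = sqrt(-8/3 + S))
B(R, a) = 2*R*(4 + I*sqrt(15)/3) (B(R, a) = (R + R)*(4 + sqrt(-24 + 9*1)/3) = (2*R)*(4 + sqrt(-24 + 9)/3) = (2*R)*(4 + sqrt(-15)/3) = (2*R)*(4 + (I*sqrt(15))/3) = (2*R)*(4 + I*sqrt(15)/3) = 2*R*(4 + I*sqrt(15)/3))
B(5*(-5 + 2), -12)*(116 + 122) = (2*(5*(-5 + 2))*(12 + I*sqrt(15))/3)*(116 + 122) = (2*(5*(-3))*(12 + I*sqrt(15))/3)*238 = ((2/3)*(-15)*(12 + I*sqrt(15)))*238 = (-120 - 10*I*sqrt(15))*238 = -28560 - 2380*I*sqrt(15)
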